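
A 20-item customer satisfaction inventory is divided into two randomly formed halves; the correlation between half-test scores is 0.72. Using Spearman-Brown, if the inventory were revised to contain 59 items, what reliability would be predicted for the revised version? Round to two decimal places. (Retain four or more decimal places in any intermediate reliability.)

Spearman-Brown correction (n = 2): r_full = 2·0.72/(1 + 0.72) = 0.8372
Length factor from 20 to 59 items: n = 59/20 = 2.9500
r_new = n·r_full / (1 + (n − 1)·r_full) = 2.4697 / 2.6325 ≈ 0.9382

0.94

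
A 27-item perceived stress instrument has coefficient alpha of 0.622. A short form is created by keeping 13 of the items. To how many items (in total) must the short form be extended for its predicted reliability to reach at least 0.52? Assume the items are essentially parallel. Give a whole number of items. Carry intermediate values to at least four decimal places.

First, r for the 13-item form: n = 13/27 = 0.4815, so r_13 = 0.4815·0.622/(1 + (0.4815 − 1)·0.622) = 0.4421
Length factor from the short form to reach 0.52: n' = 0.52(1 − 0.4421) / [0.4421(1 − 0.52)] ≈ 1.3671
Total items = 1.3671 × 13 = 17.77, rounded up to 18.

18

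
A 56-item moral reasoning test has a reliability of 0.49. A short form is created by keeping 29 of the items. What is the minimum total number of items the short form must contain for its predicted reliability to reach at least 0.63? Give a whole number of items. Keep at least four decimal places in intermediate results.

First, r for the 29-item form: n = 29/56 = 0.5179, so r_29 = 0.5179·0.49/(1 + (0.5179 − 1)·0.49) = 0.3323
Length factor from the short form to reach 0.63: n' = 0.63(1 − 0.3323) / [0.3323(1 − 0.63)] ≈ 3.4213
Total items = 3.4213 × 29 = 99.22, rounded up to 100.

100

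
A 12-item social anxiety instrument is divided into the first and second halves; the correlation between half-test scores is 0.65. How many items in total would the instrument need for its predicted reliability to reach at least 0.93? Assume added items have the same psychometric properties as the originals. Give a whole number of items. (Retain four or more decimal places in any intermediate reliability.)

r_full = 2(0.65)/(1 + 0.65) = 0.7879
n = r_tgt(1 − r_full) / [r_full(1 − r_tgt)] = 0.93 × 0.2121 / (0.7879 × 0.07) ≈ 3.5765
Items = 3.5765 × 12 ≈ 42.92 → 43

43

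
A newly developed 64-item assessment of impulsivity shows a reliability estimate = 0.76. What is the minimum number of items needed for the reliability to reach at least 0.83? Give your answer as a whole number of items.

n = 0.83(1 − 0.76) / [0.76(1 − 0.83)]
  = 0.1992 / 0.1292 = 1.5418
1.5418 × 64 = 98.68 → 99 items

99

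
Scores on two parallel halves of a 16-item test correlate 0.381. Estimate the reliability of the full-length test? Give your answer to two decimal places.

0.55

Apply the Spearman-Brown correction with n = 2:
r_full = 2r_hh / (1 + r_hh) = 2 × 0.381 / (1 + 0.381)
       = 0.7620 / 1.3810 = 0.5518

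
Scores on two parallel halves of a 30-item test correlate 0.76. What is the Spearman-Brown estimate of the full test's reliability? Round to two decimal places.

Apply the Spearman-Brown correction with n = 2:
r_full = 2(0.76) / (1 + 0.76)
r_full = 1.5200 / 1.7600 ≈ 0.8636

0.86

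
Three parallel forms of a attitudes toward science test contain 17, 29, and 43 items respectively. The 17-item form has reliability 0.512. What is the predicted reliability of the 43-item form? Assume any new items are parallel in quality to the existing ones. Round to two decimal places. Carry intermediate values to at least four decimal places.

0.73

The 29-item form is not needed; work directly from the 17-item form with n = 43/17 = 2.5294.
r_{43} = n·r / (1 + (n − 1)·r) = 1.2951 / 1.7831 ≈ 0.7263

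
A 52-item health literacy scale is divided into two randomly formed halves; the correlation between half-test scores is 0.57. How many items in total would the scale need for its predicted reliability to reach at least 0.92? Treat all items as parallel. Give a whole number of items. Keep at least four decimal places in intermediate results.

Corrected full-test reliability: r_full = 2 × 0.57 / (1 + 0.57) ≈ 0.7261
Solve Spearman-Brown for n: n = 0.92(1 − 0.7261) / [0.7261(1 − 0.92)] = 4.3380
Required items = 4.3380 × 52 = 225.58, so 226 items.

226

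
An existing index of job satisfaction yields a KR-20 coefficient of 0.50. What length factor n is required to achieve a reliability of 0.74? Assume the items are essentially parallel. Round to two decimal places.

2.85

n = 0.74(1 − 0.50) / [0.50(1 − 0.74)]
n = 0.3700 / 0.1300 ≈ 2.8462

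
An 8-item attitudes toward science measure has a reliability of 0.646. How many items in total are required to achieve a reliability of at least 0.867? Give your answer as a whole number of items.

n = 0.867(1 − 0.646) / [0.646(1 − 0.867)]
  = 0.306918 / 0.085918 = 3.5722
3.5722 × 8 = 28.58 → 29 items

29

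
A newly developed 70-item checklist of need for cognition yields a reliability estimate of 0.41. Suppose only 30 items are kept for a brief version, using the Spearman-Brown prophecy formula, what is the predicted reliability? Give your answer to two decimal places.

The new length is 30/70 = 0.4286 times the old.
Spearman-Brown: r_new = n·r / (1 + (n − 1)·r)
r_new = (0.4286 × 0.41) / (1 + (0.4286 − 1) × 0.41)
r_new = 0.1757 / 0.7657 ≈ 0.2295

0.23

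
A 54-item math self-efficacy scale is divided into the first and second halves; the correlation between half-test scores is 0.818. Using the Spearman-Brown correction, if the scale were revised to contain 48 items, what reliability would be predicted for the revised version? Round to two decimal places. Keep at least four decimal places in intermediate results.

0.89

Spearman-Brown correction (n = 2): r_full = 2·0.818/(1 + 0.818) = 0.8999
Then adjust to 48 items: n = 48/54 = 0.8889
r_new = n·r_full / (1 + (n − 1)·r_full) = 0.7999 / 0.9000 ≈ 0.8888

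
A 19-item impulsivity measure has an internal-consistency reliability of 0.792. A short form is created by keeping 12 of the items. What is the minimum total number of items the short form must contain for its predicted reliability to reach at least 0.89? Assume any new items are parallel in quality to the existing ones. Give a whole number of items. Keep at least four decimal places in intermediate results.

41

First, r for the 12-item form: n = 12/19 = 0.6316, so r_12 = 0.6316·0.792/(1 + (0.6316 − 1)·0.792) = 0.7063
Then solve for n' with r_old = 0.7063, r_target = 0.89: n' = 0.89(1 − 0.7063)/[0.7063(1 − 0.89)] = 3.3644
Items = 3.3644 × 12 ≈ 40.37 → 41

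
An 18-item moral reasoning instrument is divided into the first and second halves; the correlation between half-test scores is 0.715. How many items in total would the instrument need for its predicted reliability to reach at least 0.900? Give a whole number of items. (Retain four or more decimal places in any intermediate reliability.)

r_full = 2(0.715)/(1 + 0.715) = 0.8338
Solve Spearman-Brown for n: n = 0.900(1 − 0.8338) / [0.8338(1 − 0.900)] = 1.7940
Required items = 1.7940 × 18 = 32.29, so 33 items.

33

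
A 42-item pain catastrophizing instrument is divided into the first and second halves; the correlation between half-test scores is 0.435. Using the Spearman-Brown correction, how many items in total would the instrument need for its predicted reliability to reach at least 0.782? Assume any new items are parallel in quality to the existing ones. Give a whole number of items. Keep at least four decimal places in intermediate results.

Corrected full-test reliability: r_full = 2 × 0.435 / (1 + 0.435) ≈ 0.6063
Solve Spearman-Brown for n: n = 0.782(1 − 0.6063) / [0.6063(1 − 0.782)] = 2.3293
Required items = 2.3293 × 42 = 97.83, so 98 items.

98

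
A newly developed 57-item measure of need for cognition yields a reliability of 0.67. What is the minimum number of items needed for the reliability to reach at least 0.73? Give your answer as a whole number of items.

Spearman-Brown solved for the length factor n:
n = r*(1 − r) / [ r (1 − r*) ]
n = 0.73(1 − 0.67) / [0.67(1 − 0.73)]
  = 0.2409 / 0.1809 = 1.3317
Items needed = n × 57 = 1.3317 × 57 ≈ 75.91 → round up to 76

76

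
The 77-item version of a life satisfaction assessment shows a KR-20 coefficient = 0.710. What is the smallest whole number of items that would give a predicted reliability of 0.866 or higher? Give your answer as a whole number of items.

Invert Spearman-Brown to solve for n:
n = r_target (1 − r_old) / [ r_old (1 − r_target) ]
n = 0.866 × (1 − 0.710) / [ 0.710 × (1 − 0.866) ]
n = 0.251140 / 0.095140 ≈ 2.6397
Items needed = n × 77 = 2.6397 × 77 ≈ 203.26 → round up to 204

204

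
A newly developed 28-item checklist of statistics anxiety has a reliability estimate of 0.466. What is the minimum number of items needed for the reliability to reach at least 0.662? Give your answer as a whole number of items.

Invert Spearman-Brown to solve for n:
n = r_target (1 − r_old) / [ r_old (1 − r_target) ]
n = 0.662 × (1 − 0.466) / [ 0.466 × (1 − 0.662) ]
n = 0.353508 / 0.157508 ≈ 2.2444
Items needed = n × 28 = 2.2444 × 28 ≈ 62.84 → round up to 63

63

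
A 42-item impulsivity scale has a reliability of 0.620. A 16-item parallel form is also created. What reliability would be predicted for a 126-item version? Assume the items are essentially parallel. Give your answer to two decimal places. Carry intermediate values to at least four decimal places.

0.83

The 16-item form is not needed; work directly from the 42-item form with n = 126/42 = 3.0000.
r_{126} = n·r / (1 + (n − 1)·r) = 1.8600 / 2.2400 ≈ 0.8304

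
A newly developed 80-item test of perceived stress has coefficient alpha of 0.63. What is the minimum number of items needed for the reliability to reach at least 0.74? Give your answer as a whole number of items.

Rearranging the Spearman-Brown formula for n,
n = r_target (1 − r_old) / [ r_old (1 − r_target) ]
n = 0.74(1 − 0.63) / [0.63(1 − 0.74)]
  = 0.2738 / 0.1638 = 1.6716
1.6716 × 80 = 133.73 → 134 items

134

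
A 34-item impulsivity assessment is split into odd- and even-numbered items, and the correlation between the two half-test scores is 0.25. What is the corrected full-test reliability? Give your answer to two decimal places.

0.40

Each half is half the length of the full test, so the full test is n = 2 times a half.
r_full = 2(0.25) / (1 + 0.25)
       = 0.5000 / 1.2500 = 0.4000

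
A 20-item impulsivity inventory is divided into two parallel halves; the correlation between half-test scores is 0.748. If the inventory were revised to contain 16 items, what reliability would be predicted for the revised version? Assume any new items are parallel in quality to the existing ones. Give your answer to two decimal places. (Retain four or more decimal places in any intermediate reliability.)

Spearman-Brown correction (n = 2): r_full = 2·0.748/(1 + 0.748) = 0.8558
Length factor from 20 to 16 items: n = 16/20 = 0.8000
r_new = n·r_full / (1 + (n − 1)·r_full) = 0.6846 / 0.8288 ≈ 0.8260

0.83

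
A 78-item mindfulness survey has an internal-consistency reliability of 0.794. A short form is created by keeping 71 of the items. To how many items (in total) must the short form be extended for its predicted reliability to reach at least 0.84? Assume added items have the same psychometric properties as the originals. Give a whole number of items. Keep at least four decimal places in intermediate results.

First, r for the 71-item form: n = 71/78 = 0.9103, so r_71 = 0.9103·0.794/(1 + (0.9103 − 1)·0.794) = 0.7782
Then solve for n' with r_old = 0.7782, r_target = 0.84: n' = 0.84(1 − 0.7782)/[0.7782(1 − 0.84)] = 1.4963
Items = 1.4963 × 71 ≈ 106.24 → 107

107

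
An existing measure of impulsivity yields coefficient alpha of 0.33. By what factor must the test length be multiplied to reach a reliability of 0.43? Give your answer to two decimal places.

1.53

Rearranging the Spearman-Brown formula for n,
n = r_target (1 − r_old) / [ r_old (1 − r_target) ]
n = [0.43 × 0.67] / [0.33 × 0.57]
  = 0.2881 / 0.1881 = 1.5316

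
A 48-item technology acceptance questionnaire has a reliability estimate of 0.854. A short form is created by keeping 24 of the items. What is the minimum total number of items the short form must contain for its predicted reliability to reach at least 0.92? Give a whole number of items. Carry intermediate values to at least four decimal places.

95

First, r for the 24-item form: n = 24/48 = 0.5000, so r_24 = 0.5000·0.854/(1 + (0.5000 − 1)·0.854) = 0.7452
Then solve for n' with r_old = 0.7452, r_target = 0.92: n' = 0.92(1 − 0.7452)/[0.7452(1 − 0.92)] = 3.9321
Items = 3.9321 × 24 ≈ 94.37 → 95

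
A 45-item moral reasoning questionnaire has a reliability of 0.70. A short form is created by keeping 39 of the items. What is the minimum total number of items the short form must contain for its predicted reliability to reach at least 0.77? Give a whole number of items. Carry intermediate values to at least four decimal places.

Short-form reliability: n = 39/45 = 0.8667; r_39 = n·r/(1+(n−1)r) ≈ 0.6691
Then solve for n' with r_old = 0.6691, r_target = 0.77: n' = 0.77(1 − 0.6691)/[0.6691(1 − 0.77)] = 1.6557
Total items = 1.6557 × 39 = 64.57, rounded up to 65.

65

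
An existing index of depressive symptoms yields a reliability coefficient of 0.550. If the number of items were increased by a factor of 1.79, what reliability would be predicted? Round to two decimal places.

0.69

r_new = (1.79 × 0.550) / (1 + (1.79 − 1) × 0.550)
     = 0.9845 / 1.4345 = 0.6863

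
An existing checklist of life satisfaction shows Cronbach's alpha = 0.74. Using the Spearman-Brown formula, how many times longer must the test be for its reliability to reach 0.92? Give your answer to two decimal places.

Invert Spearman-Brown to solve for n:
n = r*(1 − r) / [ r (1 − r*) ]
n = 0.92(1 − 0.74) / [0.74(1 − 0.92)]
n = 0.2392 / 0.0592 ≈ 4.0405

4.04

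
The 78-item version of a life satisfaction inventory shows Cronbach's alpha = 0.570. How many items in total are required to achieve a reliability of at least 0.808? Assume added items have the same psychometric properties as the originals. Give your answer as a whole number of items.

Spearman-Brown solved for the length factor n:
n = r*(1 − r) / [ r (1 − r*) ]
n = 0.808 × (1 − 0.570) / [ 0.570 × (1 − 0.808) ]
n = 0.347440 / 0.109440 ≈ 3.1747
3.1747 × 78 = 247.63 → 248 items

248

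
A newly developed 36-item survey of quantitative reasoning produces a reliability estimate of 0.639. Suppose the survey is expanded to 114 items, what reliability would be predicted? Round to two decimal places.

0.85

Length ratio n = 114/36 = 3.1667
Apply the Spearman-Brown prophecy formula, r' = nr / [1 + (n − 1)r]:
r_new = (3.1667 × 0.639) / (1 + (3.1667 − 1) × 0.639)
r_new = 2.0235 / 2.3845 ≈ 0.8486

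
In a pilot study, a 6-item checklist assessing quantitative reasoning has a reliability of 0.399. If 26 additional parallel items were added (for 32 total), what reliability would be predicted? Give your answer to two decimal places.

0.78

The new length is 32/6 = 5.3333 times the old.
r_new = 5.3333·0.399 / [1 + (5.3333 − 1)·0.399]
     = 2.1280 / 2.7290 = 0.7798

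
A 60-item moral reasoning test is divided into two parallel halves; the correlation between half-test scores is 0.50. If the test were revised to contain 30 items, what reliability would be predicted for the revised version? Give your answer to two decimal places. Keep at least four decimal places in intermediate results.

0.50

First correct the split-half correlation to full-test reliability: r_full = 2 × 0.50 / (1 + 0.50) ≈ 0.6667
Then adjust to 30 items: n = 30/60 = 0.5000
r_new = n·r_full / (1 + (n − 1)·r_full) = 0.3333 / 0.6666 ≈ 0.5000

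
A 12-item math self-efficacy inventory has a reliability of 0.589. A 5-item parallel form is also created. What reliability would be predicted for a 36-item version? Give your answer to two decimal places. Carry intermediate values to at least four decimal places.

0.81

Only the ratio of lengths matters: n = 36/12 = 3.0000
r_{36} = n·r / (1 + (n − 1)·r) = 1.7670 / 2.1780 ≈ 0.8113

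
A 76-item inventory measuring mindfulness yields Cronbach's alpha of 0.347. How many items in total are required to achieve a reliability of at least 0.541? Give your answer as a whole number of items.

169

Invert Spearman-Brown to solve for n:
n = r*(1 − r) / [ r (1 − r*) ]
n = 0.541(1 − 0.347) / [0.347(1 − 0.541)]
n = 0.353273 / 0.159273 ≈ 2.2180
2.2180 × 76 = 168.57 → 169 items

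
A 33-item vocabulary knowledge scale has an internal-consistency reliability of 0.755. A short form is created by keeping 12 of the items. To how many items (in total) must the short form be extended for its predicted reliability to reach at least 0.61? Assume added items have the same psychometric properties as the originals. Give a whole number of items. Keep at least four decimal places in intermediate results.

17

Short-form reliability: n = 12/33 = 0.3636; r_12 = n·r/(1+(n−1)r) ≈ 0.5284
Length factor from the short form to reach 0.61: n' = 0.61(1 − 0.5284) / [0.5284(1 − 0.61)] ≈ 1.3960
Items = 1.3960 × 12 ≈ 16.75 → 17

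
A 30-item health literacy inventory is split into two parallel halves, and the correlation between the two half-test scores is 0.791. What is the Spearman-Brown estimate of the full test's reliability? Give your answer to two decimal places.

Each half is half the length of the full test, so the full test is n = 2 times a half.
r_full = 2(0.791) / (1 + 0.791)
       = 1.5820 / 1.7910 = 0.8833

0.88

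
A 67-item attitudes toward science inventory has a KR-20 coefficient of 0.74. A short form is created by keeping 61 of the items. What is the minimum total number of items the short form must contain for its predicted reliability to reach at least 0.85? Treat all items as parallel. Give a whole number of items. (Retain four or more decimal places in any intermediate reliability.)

First, r for the 61-item form: n = 61/67 = 0.9104, so r_61 = 0.9104·0.74/(1 + (0.9104 − 1)·0.74) = 0.7215
Then solve for n' with r_old = 0.7215, r_target = 0.85: n' = 0.85(1 − 0.7215)/[0.7215(1 − 0.85)] = 2.1873
Items = 2.1873 × 61 ≈ 133.43 → 134

134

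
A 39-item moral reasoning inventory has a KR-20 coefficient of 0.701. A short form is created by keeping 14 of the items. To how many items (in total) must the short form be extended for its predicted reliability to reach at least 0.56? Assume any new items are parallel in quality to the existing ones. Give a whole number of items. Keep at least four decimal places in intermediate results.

22

First, r for the 14-item form: n = 14/39 = 0.3590, so r_14 = 0.3590·0.701/(1 + (0.3590 − 1)·0.701) = 0.4570
Length factor from the short form to reach 0.56: n' = 0.56(1 − 0.4570) / [0.4570(1 − 0.56)] ≈ 1.5122
Items = 1.5122 × 14 ≈ 21.17 → 22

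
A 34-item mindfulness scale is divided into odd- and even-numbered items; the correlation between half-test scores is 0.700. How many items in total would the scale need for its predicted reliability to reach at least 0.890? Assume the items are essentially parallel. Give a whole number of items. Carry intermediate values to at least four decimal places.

59

Corrected full-test reliability: r_full = 2 × 0.700 / (1 + 0.700) ≈ 0.8235
n = r_tgt(1 − r_full) / [r_full(1 − r_tgt)] = 0.890 × 0.1765 / (0.8235 × 0.110) ≈ 1.7341
Required items = 1.7341 × 34 = 58.96, so 59 items.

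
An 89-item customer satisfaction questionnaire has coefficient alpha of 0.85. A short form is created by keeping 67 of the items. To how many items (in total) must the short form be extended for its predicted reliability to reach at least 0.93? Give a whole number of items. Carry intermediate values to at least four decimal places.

209

First, r for the 67-item form: n = 67/89 = 0.7528, so r_67 = 0.7528·0.85/(1 + (0.7528 − 1)·0.85) = 0.8101
Length factor from the short form to reach 0.93: n' = 0.93(1 − 0.8101) / [0.8101(1 − 0.93)] ≈ 3.1144
Total items = 3.1144 × 67 = 208.66, rounded up to 209.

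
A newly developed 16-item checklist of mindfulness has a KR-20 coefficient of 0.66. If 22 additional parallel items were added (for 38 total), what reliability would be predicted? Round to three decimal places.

n = 38/16 = 2.375
Spearman-Brown: r_new = n·r / (1 + (n − 1)·r)
r_new = (2.375 × 0.66) / (1 + (2.375 − 1) × 0.66)
r_new = 1.5675 / 1.9075 ≈ 0.8218

0.822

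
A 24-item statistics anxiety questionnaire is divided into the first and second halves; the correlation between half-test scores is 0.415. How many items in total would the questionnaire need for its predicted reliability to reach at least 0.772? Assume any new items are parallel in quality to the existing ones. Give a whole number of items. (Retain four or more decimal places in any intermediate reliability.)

Corrected full-test reliability: r_full = 2 × 0.415 / (1 + 0.415) ≈ 0.5866
n = r_tgt(1 − r_full) / [r_full(1 − r_tgt)] = 0.772 × 0.4134 / (0.5866 × 0.228) ≈ 2.3862
Required items = 2.3862 × 24 = 57.27, so 58 items.

58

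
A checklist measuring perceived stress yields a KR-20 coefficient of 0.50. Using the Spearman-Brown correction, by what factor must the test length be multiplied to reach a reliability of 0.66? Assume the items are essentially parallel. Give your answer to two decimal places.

1.94

n = [0.66 × 0.50] / [0.50 × 0.34]
n = 0.3300 / 0.1700 ≈ 1.9412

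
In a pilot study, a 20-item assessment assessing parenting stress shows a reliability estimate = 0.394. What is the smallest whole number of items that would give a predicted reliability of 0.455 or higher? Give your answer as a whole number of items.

26

Rearranging the Spearman-Brown formula for n,
n = r*(1 − r) / [ r (1 − r*) ]
n = 0.455(1 − 0.394) / [0.394(1 − 0.455)]
n = 0.275730 / 0.214730 ≈ 1.2841
1.2841 × 20 = 25.68 → 26 items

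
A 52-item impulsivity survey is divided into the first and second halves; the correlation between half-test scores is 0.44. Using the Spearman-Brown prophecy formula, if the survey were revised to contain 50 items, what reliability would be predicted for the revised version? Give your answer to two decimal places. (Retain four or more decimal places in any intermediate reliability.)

0.60

Full-test reliability from the split-half r: r_full = 2(0.44)/(1 + 0.44) = 0.6111
Length factor from 52 to 50 items: n = 50/52 = 0.9615
r_new = n·r_full / (1 + (n − 1)·r_full) = 0.5876 / 0.9765 ≈ 0.6017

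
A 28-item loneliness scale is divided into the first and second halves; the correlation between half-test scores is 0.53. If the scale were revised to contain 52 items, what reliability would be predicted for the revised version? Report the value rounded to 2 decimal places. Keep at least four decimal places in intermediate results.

First correct the split-half correlation to full-test reliability: r_full = 2 × 0.53 / (1 + 0.53) ≈ 0.6928
Length factor from 28 to 52 items: n = 52/28 = 1.8571
r_new = n·r_full / (1 + (n − 1)·r_full) = 1.2866 / 1.5938 ≈ 0.8073

0.81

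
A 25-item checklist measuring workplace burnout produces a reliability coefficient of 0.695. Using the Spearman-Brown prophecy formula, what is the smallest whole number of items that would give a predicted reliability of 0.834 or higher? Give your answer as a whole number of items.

56

n = 0.834(1 − 0.695) / [0.695(1 − 0.834)]
n = 0.254370 / 0.115370 ≈ 2.2048
So the test needs 2.2048 × 25 ≈ 55.12 items; rounding up, 56.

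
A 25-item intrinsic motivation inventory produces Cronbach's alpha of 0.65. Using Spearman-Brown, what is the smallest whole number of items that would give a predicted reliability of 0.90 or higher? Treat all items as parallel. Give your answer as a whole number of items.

122

n = 0.90 × (1 − 0.65) / [ 0.65 × (1 − 0.90) ]
  = 0.3150 / 0.0650 = 4.8462
Items needed = n × 25 = 4.8462 × 25 ≈ 121.15 → round up to 122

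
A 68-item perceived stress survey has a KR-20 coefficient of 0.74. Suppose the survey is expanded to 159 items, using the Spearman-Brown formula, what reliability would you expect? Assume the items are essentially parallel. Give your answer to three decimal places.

Length ratio n = 159/68 = 2.3382
Apply the Spearman-Brown prophecy formula, r' = nr / [1 + (n − 1)r]:
r_new = (2.3382 × 0.74) / (1 + (2.3382 − 1) × 0.74)
r_new = 1.7303 / 1.9903 ≈ 0.8694

0.869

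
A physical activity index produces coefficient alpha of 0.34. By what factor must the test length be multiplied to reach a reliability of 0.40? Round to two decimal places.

1.29

Invert Spearman-Brown to solve for n:
n = r_target (1 − r_old) / [ r_old (1 − r_target) ]
n = 0.40 × (1 − 0.34) / [ 0.34 × (1 − 0.40) ]
n = 0.2640 / 0.2040 ≈ 1.2941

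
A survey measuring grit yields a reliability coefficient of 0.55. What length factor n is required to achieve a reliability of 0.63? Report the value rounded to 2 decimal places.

n = 0.63(1 − 0.55) / [0.55(1 − 0.63)]
  = 0.2835 / 0.2035 = 1.3931

1.39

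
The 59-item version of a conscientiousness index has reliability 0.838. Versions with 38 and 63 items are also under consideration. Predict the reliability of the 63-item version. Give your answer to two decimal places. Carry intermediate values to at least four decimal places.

The 38-item form is not needed; work directly from the 59-item form with n = 63/59 = 1.0678.
r_{63} = n·r / (1 + (n − 1)·r) = 0.8948 / 1.0568 ≈ 0.8467

0.85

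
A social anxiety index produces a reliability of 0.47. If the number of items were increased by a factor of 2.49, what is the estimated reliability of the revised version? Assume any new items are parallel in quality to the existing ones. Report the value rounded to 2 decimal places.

0.69

r_new = 2.49·0.47 / [1 + (2.49 − 1)·0.47]
r_new = 1.1703 / 1.7003 ≈ 0.6883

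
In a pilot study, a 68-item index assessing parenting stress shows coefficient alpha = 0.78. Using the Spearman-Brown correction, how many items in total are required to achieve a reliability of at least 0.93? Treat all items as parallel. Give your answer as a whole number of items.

Rearranging the Spearman-Brown formula for n,
n = r_target (1 − r_old) / [ r_old (1 − r_target) ]
n = 0.93 × (1 − 0.78) / [ 0.78 × (1 − 0.93) ]
n = 0.2046 / 0.0546 ≈ 3.7473
So the test needs 3.7473 × 68 ≈ 254.82 items; rounding up, 255.

255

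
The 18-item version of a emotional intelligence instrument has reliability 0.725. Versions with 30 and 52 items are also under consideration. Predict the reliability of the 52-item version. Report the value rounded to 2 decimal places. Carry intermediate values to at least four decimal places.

0.88

The 30-item form is not needed; work directly from the 18-item form with n = 52/18 = 2.8889.
r_{52} = n·r / (1 + (n − 1)·r) = 2.0945 / 2.3695 ≈ 0.8839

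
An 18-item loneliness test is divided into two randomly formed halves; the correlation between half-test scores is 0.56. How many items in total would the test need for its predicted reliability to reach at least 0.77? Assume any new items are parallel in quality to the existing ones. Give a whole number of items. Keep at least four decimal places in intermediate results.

r_full = 2(0.56)/(1 + 0.56) = 0.7179
Solve Spearman-Brown for n: n = 0.77(1 − 0.7179) / [0.7179(1 − 0.77)] = 1.3155
Required items = 1.3155 × 18 = 23.68, so 24 items.

24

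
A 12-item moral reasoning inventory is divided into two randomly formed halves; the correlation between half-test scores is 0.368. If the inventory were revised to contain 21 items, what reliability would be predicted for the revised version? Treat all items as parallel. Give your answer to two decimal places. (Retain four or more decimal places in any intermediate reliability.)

First correct the split-half correlation to full-test reliability: r_full = 2 × 0.368 / (1 + 0.368) ≈ 0.5380
Length factor from 12 to 21 items: n = 21/12 = 1.7500
r_new = n·r_full / (1 + (n − 1)·r_full) = 0.9415 / 1.4035 ≈ 0.6708

0.67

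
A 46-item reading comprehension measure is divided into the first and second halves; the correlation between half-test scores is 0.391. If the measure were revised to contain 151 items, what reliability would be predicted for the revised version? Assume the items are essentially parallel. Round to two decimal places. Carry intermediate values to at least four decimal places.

0.81

First correct the split-half correlation to full-test reliability: r_full = 2 × 0.391 / (1 + 0.391) ≈ 0.5622
Then adjust to 151 items: n = 151/46 = 3.2826
r_new = n·r_full / (1 + (n − 1)·r_full) = 1.8455 / 2.2833 ≈ 0.8083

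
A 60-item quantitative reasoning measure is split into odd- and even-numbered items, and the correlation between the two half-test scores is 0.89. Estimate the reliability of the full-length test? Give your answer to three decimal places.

The full test is twice the length of either half (n = 2).
r_full = 2(0.89) / (1 + 0.89)
       = 1.7800 / 1.8900 = 0.9418

0.942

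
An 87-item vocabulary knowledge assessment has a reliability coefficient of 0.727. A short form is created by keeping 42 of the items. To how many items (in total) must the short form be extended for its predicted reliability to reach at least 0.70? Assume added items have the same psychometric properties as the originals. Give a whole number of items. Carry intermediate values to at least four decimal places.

First, r for the 42-item form: n = 42/87 = 0.4828, so r_42 = 0.4828·0.727/(1 + (0.4828 − 1)·0.727) = 0.5625
Length factor from the short form to reach 0.70: n' = 0.70(1 − 0.5625) / [0.5625(1 − 0.70)] ≈ 1.8148
Total items = 1.8148 × 42 = 76.22, rounded up to 77.

77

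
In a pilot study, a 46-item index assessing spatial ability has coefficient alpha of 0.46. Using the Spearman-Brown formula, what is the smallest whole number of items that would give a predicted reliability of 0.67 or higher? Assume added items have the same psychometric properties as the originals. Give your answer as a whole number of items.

110

n = [0.67 × 0.54] / [0.46 × 0.33]
n = 0.3618 / 0.1518 ≈ 2.3834
So the test needs 2.3834 × 46 ≈ 109.64 items; rounding up, 110.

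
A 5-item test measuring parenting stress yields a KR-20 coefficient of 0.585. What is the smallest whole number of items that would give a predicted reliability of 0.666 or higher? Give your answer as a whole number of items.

n = [0.666 × 0.415] / [0.585 × 0.334]
  = 0.276390 / 0.195390 = 1.4146
1.4146 × 5 = 7.07 → 8 items

8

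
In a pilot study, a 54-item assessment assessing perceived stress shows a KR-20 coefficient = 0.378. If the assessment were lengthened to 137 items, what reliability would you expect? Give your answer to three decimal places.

0.607

Length ratio n = 137/54 = 2.537
r_new = (2.537 × 0.378) / (1 + (2.537 − 1) × 0.378)
     = 0.9590 / 1.5810 = 0.6066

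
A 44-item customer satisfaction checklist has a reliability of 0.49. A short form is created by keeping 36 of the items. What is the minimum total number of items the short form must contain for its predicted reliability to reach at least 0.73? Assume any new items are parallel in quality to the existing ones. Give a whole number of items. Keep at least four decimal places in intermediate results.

First, r for the 36-item form: n = 36/44 = 0.8182, so r_36 = 0.8182·0.49/(1 + (0.8182 − 1)·0.49) = 0.4401
Length factor from the short form to reach 0.73: n' = 0.73(1 − 0.4401) / [0.4401(1 − 0.73)] ≈ 3.4397
Items = 3.4397 × 36 ≈ 123.83 → 124

124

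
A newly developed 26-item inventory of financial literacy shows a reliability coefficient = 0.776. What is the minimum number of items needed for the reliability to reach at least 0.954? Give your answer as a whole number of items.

156

n = 0.954(1 − 0.776) / [0.776(1 − 0.954)]
  = 0.213696 / 0.035696 = 5.9866
Items needed = n × 26 = 5.9866 × 26 ≈ 155.65 → round up to 156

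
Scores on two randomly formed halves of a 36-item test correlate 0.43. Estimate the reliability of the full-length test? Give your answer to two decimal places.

Each half is half the length of the full test, so the full test is n = 2 times a half.
r_full = 2(0.43) / (1 + 0.43)
r_full = 0.8600 / 1.4300 ≈ 0.6014

0.60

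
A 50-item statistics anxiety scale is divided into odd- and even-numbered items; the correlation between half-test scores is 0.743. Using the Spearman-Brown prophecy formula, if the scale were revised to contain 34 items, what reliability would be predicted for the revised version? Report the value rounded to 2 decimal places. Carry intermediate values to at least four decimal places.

First correct the split-half correlation to full-test reliability: r_full = 2 × 0.743 / (1 + 0.743) ≈ 0.8526
Length factor from 50 to 34 items: n = 34/50 = 0.6800
r_new = n·r_full / (1 + (n − 1)·r_full) = 0.5798 / 0.7272 ≈ 0.7973

0.80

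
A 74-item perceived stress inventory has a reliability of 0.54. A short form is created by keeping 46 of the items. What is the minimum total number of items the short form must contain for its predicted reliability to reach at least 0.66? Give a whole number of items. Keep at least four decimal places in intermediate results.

123

First, r for the 46-item form: n = 46/74 = 0.6216, so r_46 = 0.6216·0.54/(1 + (0.6216 − 1)·0.54) = 0.4219
Then solve for n' with r_old = 0.4219, r_target = 0.66: n' = 0.66(1 − 0.4219)/[0.4219(1 − 0.66)] = 2.6599
Items = 2.6599 × 46 ≈ 122.36 → 123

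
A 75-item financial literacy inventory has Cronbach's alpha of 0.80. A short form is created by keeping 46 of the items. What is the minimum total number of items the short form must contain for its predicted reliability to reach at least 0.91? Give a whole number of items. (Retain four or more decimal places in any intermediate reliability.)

Short-form reliability: n = 46/75 = 0.6133; r_46 = n·r/(1+(n−1)r) ≈ 0.7104
Length factor from the short form to reach 0.91: n' = 0.91(1 − 0.7104) / [0.7104(1 − 0.91)] ≈ 4.1219
Total items = 4.1219 × 46 = 189.61, rounded up to 190.

190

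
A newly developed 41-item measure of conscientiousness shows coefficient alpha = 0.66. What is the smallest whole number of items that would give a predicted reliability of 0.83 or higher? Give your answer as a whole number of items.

n = 0.83(1 − 0.66) / [0.66(1 − 0.83)]
  = 0.2822 / 0.1122 = 2.5152
So the test needs 2.5152 × 41 ≈ 103.12 items; rounding up, 104.

104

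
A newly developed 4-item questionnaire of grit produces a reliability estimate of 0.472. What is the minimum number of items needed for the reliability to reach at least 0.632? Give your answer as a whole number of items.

8

Rearranging the Spearman-Brown formula for n,
n = r*(1 − r) / [ r (1 − r*) ]
n = 0.632 × (1 − 0.472) / [ 0.472 × (1 − 0.632) ]
n = 0.333696 / 0.173696 ≈ 1.9211
Items needed = n × 4 = 1.9211 × 4 ≈ 7.68 → round up to 8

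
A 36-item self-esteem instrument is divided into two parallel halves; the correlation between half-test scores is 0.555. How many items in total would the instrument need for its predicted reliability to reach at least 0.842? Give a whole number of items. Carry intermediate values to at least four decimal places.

77

r_full = 2(0.555)/(1 + 0.555) = 0.7138
Solve Spearman-Brown for n: n = 0.842(1 − 0.7138) / [0.7138(1 − 0.842)] = 2.1367
Items = 2.1367 × 36 ≈ 76.92 → 77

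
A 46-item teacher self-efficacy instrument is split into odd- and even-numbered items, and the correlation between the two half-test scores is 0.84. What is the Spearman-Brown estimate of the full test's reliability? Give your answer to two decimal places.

Each half is half the length of the full test, so the full test is n = 2 times a half.
r_full = 2(0.84) / (1 + 0.84)
r_full = 1.6800 / 1.8400 ≈ 0.9130

0.91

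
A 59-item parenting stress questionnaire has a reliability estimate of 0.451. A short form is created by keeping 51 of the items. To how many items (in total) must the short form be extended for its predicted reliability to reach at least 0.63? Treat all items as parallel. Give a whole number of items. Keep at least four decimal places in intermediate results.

Short-form reliability: n = 51/59 = 0.8644; r_51 = n·r/(1+(n−1)r) ≈ 0.4152
Then solve for n' with r_old = 0.4152, r_target = 0.63: n' = 0.63(1 − 0.4152)/[0.4152(1 − 0.63)] = 2.3982
Total items = 2.3982 × 51 = 122.31, rounded up to 123.

123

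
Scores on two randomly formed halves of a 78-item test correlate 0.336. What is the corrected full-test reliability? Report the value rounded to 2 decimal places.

Each half is half the length of the full test, so the full test is n = 2 times a half.
r_full = 2(0.336) / (1 + 0.336)
r_full = 0.6720 / 1.3360 ≈ 0.5030

0.50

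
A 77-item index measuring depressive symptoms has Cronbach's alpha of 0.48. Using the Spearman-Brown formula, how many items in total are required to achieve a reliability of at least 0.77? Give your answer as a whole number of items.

Rearranging the Spearman-Brown formula for n,
n = r*(1 − r) / [ r (1 − r*) ]
n = 0.77 × (1 − 0.48) / [ 0.48 × (1 − 0.77) ]
  = 0.4004 / 0.1104 = 3.6268
So the test needs 3.6268 × 77 ≈ 279.26 items; rounding up, 280.

280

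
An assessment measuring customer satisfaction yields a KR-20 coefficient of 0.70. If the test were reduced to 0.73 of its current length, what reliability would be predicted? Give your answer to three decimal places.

r_new = 0.73·0.70 / [1 + (0.73 − 1)·0.70]
r_new = 0.5110 / 0.8110 ≈ 0.6301

0.630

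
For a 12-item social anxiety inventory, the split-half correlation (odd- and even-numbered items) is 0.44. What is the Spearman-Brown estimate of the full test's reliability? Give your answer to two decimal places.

0.61

The full test is twice the length of either half (n = 2).
r_full = 2(0.44) / (1 + 0.44)
       = 0.8800 / 1.4400 = 0.6111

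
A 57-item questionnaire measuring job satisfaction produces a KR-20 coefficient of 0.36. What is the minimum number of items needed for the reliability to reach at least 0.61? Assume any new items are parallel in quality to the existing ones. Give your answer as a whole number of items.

159

n = 0.61(1 − 0.36) / [0.36(1 − 0.61)]
  = 0.3904 / 0.1404 = 2.7806
Items needed = n × 57 = 2.7806 × 57 ≈ 158.49 → round up to 159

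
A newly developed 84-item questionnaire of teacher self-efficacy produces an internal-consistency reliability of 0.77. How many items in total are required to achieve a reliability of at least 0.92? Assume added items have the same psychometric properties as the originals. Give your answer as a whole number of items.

n = [0.92 × 0.23] / [0.77 × 0.08]
  = 0.2116 / 0.0616 = 3.4351
3.4351 × 84 = 288.55 → 289 items

289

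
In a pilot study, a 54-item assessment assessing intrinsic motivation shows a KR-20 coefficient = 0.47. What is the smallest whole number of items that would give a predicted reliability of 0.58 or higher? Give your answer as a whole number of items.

85

n = 0.58(1 − 0.47) / [0.47(1 − 0.58)]
  = 0.3074 / 0.1974 = 1.5572
So the test needs 1.5572 × 54 ≈ 84.09 items; rounding up, 85.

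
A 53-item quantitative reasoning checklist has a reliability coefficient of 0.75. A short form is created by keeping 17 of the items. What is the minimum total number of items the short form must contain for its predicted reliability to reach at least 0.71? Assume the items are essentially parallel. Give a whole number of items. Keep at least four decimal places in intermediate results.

44

Short-form reliability: n = 17/53 = 0.3208; r_17 = n·r/(1+(n−1)r) ≈ 0.4904
Length factor from the short form to reach 0.71: n' = 0.71(1 − 0.4904) / [0.4904(1 − 0.71)] ≈ 2.5441
Total items = 2.5441 × 17 = 43.25, rounded up to 44.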